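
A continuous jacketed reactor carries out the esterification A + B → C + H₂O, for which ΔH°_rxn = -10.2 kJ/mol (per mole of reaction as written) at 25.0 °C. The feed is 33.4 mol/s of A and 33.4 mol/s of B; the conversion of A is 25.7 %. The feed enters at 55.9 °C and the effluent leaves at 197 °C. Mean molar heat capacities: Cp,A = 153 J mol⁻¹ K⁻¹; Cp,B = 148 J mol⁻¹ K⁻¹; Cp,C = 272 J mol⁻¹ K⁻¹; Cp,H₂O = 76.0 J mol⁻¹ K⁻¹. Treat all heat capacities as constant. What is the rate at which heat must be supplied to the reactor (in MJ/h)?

Extent of reaction ξ = 0.257 × 33.4 = 8.5838 mol/s
Reaction term: ξ·ΔH°_rxn = 8.5838 × -10.2 = -87.555 kJ/s
Sensible, feed 55.9→25 °C: -310.65 kJ/s
Outlet flows (mol/s): A 24.816, B 24.816, C 8.5838, H₂O 8.5838
Sensible, products 25→197 °C: 1798.6 kJ/s
Q = ΔH = 1400.4 kJ/s = 1400.4 kW
Heat supplied = 5041.3 MJ/h

Q_in = 5040 MJ/h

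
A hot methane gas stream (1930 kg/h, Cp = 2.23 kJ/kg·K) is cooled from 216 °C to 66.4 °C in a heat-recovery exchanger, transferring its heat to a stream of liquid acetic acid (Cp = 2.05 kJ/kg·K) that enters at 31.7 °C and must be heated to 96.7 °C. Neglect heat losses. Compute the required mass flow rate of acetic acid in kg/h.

Heat released by hot stream: Q = 1930 × 2.23 × (216 − 66.4) = 643860 kJ/h
Energy balance on cold side (adiabatic exchanger): Q = ṁ_c·Cp_c·(T_c,out − T_c,in)
ṁ_c = 643860 / [2.05 × (96.7 − 31.7)] = 4832 kg/h

ṁ_c = 4830 kg/h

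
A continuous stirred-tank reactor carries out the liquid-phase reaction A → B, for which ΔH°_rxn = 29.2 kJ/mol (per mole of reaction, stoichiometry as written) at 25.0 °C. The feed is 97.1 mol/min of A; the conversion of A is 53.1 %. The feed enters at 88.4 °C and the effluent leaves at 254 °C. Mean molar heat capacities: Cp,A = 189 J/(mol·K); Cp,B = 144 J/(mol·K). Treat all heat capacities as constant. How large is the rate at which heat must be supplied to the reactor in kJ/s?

Q_in = 66.9 kJ/s

Extent of reaction ξ = 0.531 × 97.1 = 51.56 mol/min
Reaction term: ξ·ΔH°_rxn = 51.56 × 29.2 = 1505.6 kJ/min
Sensible, feed 88.4→25 °C: -1163.5 kJ/min
Outlet flows (mol/min): A 45.54, B 51.56
Sensible, products 25→254 °C: 3671.3 kJ/min
Q = ΔH = 4013.3 kJ/min = 66.888 kW
Heat supplied = 66.888 kJ/s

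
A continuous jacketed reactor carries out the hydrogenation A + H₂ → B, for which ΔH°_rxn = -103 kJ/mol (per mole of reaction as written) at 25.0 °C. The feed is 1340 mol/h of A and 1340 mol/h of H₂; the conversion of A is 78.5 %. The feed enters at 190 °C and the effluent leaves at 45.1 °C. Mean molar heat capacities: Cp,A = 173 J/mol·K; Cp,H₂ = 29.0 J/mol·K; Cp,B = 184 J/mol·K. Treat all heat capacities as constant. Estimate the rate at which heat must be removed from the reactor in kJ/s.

Extent of reaction ξ = 0.785 × 1340 = 1051.9 mol/h
Reaction term: ξ·ΔH°_rxn = 1051.9 × -103 = -108350 kJ/h
Sensible, feed 190→25 °C: -44662 kJ/h
Outlet flows (mol/h): A 288.1, H₂ 288.1, B 1051.9
Sensible, products 25→45.1 °C: 5060.1 kJ/h
Q = ΔH = -147950 kJ/h = -41.097 kW
Heat removed = 41.097 kJ/s

Q_out = 41.1 kJ/s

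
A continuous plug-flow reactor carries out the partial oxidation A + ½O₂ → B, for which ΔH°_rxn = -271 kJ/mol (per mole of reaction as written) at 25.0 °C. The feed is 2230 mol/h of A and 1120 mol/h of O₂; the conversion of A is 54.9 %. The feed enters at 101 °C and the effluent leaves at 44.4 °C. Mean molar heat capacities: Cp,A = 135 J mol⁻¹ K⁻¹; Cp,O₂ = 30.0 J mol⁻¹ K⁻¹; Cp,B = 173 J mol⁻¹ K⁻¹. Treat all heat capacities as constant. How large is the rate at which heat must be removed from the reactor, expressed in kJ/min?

Q_out = 5840 kJ/min

Extent of reaction ξ = 0.549 × 2230 = 1224.3 mol/h
Reaction term: ξ·ΔH°_rxn = 1224.3 × -271 = -331780 kJ/h
Sensible, feed 101→25 °C: -25433 kJ/h
Outlet flows (mol/h): A 1005.7, O₂ 507.86, B 1224.3
Sensible, products 25→44.4 °C: 7038.5 kJ/h
Q = ΔH = -350170 kJ/h = -97.27 kW
Heat removed = 5836.2 kJ/min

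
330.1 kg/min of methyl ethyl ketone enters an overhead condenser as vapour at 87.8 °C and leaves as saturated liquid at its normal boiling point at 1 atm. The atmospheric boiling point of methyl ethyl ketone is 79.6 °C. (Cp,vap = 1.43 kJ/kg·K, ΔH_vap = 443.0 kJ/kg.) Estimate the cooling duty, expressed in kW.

vapour 87.8→79.6 °C: -11.726 kJ/kg
condensation at 79.6 °C: -443 kJ/kg
Δh = -11.726 + -443 = -454.73 kJ/kg
Q = ṁ·Δh = 330.1 kg/min × -454.73 kJ/kg = -150110 kJ/min
|Q| = 2501.8 kW

Q_c = 2500 kW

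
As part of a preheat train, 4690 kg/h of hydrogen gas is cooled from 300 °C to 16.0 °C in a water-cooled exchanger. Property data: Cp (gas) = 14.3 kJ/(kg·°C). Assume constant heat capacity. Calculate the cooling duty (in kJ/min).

Q_c = 317000 kJ/min

Q = ṁ·Cp·ΔT = 4690 × 14.3 × (16.0 − 300) = -1.9047e+07 kJ/h
Converting: 1.9047e+07 / 3600 s = 5290.8 kW
Cooling duty = 317450 kJ/min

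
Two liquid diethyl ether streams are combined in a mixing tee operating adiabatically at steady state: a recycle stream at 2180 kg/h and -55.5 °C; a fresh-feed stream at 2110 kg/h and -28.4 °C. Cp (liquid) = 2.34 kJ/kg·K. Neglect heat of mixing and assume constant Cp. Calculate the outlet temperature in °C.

T_out = -42.2 °C

No heat crosses the boundary, so H_out = H_in.
T_out = Σ ṁᵢCp,ᵢTᵢ / Σ ṁᵢCp,ᵢ
      = -423340 / 10039 = -42.171 °C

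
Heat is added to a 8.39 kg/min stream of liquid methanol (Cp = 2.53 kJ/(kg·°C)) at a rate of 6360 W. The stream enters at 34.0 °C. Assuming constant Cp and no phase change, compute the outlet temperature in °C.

T_out = 52.0 °C

Q = 6360 W = 381.6 kJ/min
ΔT = Q/(ṁ·Cp) = 381.6/(8.39×2.53) = 17.977 K
T_out = 34.0 + 17.977 = 51.977 °C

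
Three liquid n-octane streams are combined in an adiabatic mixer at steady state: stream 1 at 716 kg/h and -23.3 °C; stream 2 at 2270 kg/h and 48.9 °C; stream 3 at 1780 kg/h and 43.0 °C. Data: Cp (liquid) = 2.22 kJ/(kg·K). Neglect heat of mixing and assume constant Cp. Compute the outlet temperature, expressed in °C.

T_out = 35.8 °C

Energy balance with Q = 0: Σ ṁᵢCp,ᵢ(T_out − Tᵢ) = 0
T_out = Σ ṁᵢCp,ᵢTᵢ / Σ ṁᵢCp,ᵢ
      = 379310 / 10581 = 35.85 °C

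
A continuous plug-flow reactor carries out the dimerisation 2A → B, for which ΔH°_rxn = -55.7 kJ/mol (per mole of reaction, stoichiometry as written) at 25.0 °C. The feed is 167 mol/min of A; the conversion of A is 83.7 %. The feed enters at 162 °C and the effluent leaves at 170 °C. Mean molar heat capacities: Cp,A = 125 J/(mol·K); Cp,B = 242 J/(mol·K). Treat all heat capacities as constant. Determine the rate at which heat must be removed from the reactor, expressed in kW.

Q_out = 63.4 kW

Extent of reaction ξ = 0.837 × 167 / 2 = 69.889 mol/min
Reaction term: ξ·ΔH°_rxn = 69.889 × -55.7 = -3892.8 kJ/min
Sensible, feed 162→25 °C: -2859.9 kJ/min
Outlet flows (mol/min): A 27.221, B 69.889
Sensible, products 25→170 °C: 2945.8 kJ/min
Q = ΔH = -3806.9 kJ/min = -63.449 kW
Heat removed = 63.449 kW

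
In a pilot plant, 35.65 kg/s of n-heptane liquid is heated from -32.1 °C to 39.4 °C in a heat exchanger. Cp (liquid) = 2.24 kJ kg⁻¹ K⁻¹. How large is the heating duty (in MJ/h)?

Q = 20600 MJ/h

Q = ṁ·Cp·ΔT = 35.65 × 2.24 × (39.4 − -32.1) = 5709.7 kJ/s
Heating duty = 20555 MJ/h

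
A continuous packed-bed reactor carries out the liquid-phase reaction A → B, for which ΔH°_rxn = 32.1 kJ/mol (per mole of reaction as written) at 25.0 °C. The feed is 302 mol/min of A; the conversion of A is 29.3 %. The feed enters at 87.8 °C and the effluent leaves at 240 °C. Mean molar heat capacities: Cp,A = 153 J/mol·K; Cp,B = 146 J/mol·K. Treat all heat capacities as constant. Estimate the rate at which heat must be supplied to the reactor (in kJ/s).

Extent of reaction ξ = 0.293 × 302 = 88.486 mol/min
Reaction term: ξ·ΔH°_rxn = 88.486 × 32.1 = 2840.4 kJ/min
Sensible, feed 87.8→25 °C: -2901.7 kJ/min
Outlet flows (mol/min): A 213.51, B 88.486
Sensible, products 25→240 °C: 9801.1 kJ/min
Q = ΔH = 9739.8 kJ/min = 162.33 kW
Heat supplied = 162.33 kJ/s

Q_in = 162 kJ/s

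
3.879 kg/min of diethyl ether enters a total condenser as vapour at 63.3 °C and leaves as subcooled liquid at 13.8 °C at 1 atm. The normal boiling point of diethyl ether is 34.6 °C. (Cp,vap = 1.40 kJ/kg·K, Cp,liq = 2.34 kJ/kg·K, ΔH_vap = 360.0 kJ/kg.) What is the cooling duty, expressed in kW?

Q_c = 29.0 kW

vapour 63.3→34.6 °C: -40.18 kJ/kg
condensation at 34.6 °C: -360 kJ/kg
liquid 34.6→13.8 °C: -48.672 kJ/kg
Δh = -40.18 + -360 + -48.672 = -448.85 kJ/kg
Q = ṁ·Δh = 3.879 kg/min × -448.85 kJ/kg = -1741.1 kJ/min
|Q| = 29.018 kW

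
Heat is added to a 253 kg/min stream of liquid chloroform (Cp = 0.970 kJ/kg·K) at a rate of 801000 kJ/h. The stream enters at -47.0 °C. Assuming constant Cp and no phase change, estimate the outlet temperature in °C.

Q = 801000 kJ/h = 13350 kJ/min
ΔT = Q/(ṁ·Cp) = 13350/(253×0.970) = 54.399 K
T_out = -47.0 + 54.399 = 7.3988 °C

T_out = 7.40 °C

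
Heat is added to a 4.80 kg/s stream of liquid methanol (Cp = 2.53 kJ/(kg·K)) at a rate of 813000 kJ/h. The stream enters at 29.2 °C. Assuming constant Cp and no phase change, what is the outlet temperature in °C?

T_out = 47.8 °C

Q = 813000 kJ/h = 225.83 kJ/s
ΔT = Q/(ṁ·Cp) = 225.83/(4.80×2.53) = 18.596 K
T_out = 29.2 + 18.596 = 47.796 °C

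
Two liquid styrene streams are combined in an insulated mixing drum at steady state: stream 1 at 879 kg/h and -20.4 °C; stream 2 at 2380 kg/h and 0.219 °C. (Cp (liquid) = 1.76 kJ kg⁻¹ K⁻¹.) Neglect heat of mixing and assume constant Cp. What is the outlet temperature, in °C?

Adiabatic, steady state ⇒ Σ ṁᵢCp,ᵢ(T_out − Tᵢ) = 0
T_out = Σ ṁᵢCp,ᵢTᵢ / Σ ṁᵢCp,ᵢ
      = -30642 / 5735.8 = -5.3422 °C

T_out = -5.34 °C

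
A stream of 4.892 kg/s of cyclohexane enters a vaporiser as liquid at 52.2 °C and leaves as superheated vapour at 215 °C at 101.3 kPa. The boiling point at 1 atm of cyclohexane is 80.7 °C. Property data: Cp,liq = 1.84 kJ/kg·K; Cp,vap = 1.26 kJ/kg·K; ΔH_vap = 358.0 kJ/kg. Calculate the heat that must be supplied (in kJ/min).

Q = 170000 kJ/min

liquid 52.2→80.7 °C: 52.44 kJ/kg
vaporisation at 80.7 °C: 358 kJ/kg
vapour 80.7→215 °C: 169.22 kJ/kg
Δh = 52.44 + 358 + 169.22 = 579.66 kJ/kg
Q = ṁ·Δh = 4.892 kg/s × 579.66 kJ/kg = 2835.7 kJ/s
|Q| = 2835.7 kW = 170140 kJ/min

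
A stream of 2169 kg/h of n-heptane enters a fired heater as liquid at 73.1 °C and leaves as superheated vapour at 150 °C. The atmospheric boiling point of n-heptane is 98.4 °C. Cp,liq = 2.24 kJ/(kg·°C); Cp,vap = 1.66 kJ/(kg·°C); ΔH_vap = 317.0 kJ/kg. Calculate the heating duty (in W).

liquid 73.1→98.4 °C: 56.672 kJ/kg
vaporisation at 98.4 °C: 317 kJ/kg
vapour 98.4→150 °C: 85.656 kJ/kg
Δh = 56.672 + 317 + 85.656 = 459.33 kJ/kg
Q = ṁ·Δh = 2169 kg/h × 459.33 kJ/kg = 996280 kJ/h
|Q| = 276.75 kW = 276750 W

Q = 277000 W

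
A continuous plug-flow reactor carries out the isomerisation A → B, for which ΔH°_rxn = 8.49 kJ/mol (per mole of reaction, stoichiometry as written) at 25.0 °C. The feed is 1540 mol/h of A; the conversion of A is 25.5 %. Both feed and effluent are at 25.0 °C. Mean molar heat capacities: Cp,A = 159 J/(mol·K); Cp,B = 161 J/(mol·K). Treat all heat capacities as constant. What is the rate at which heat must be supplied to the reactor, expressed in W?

Q_in = 926 W

Extent of reaction ξ = 0.255 × 1540 = 392.7 mol/h
Reaction term: ξ·ΔH°_rxn = 392.7 × 8.49 = 3334 kJ/h
Q = ΔH = 3334 kJ/h = 0.92612 kW
Heat supplied = 926.12 W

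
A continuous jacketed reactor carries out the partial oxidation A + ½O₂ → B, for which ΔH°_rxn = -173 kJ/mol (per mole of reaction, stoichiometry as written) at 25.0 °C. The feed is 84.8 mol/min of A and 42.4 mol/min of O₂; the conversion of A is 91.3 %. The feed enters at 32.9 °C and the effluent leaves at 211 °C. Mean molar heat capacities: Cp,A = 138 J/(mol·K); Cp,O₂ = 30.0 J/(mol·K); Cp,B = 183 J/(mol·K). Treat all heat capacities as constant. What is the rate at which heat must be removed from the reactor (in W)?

Q_out = 178000 W

Extent of reaction ξ = 0.913 × 84.8 = 77.422 mol/min
Reaction term: ξ·ΔH°_rxn = 77.422 × -173 = -13394 kJ/min
Sensible, feed 32.9→25 °C: -102.5 kJ/min
Outlet flows (mol/min): A 7.3776, O₂ 3.6888, B 77.422
Sensible, products 25→211 °C: 2845.3 kJ/min
Q = ΔH = -10651 kJ/min = -177.52 kW
Heat removed = 177520 W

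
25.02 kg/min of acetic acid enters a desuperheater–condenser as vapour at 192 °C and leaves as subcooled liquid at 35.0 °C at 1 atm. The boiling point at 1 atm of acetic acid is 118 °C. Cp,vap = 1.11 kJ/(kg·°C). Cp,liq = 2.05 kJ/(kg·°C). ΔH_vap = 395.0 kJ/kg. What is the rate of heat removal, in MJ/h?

vapour 192→118 °C: -82.14 kJ/kg
condensation at 118 °C: -395 kJ/kg
liquid 118→35.0 °C: -170.15 kJ/kg
Δh = -82.14 + -395 + -170.15 = -647.29 kJ/kg
Q = ṁ·Δh = 25.02 kg/min × -647.29 kJ/kg = -16195 kJ/min
|Q| = 269.92 kW = 971.71 MJ/h

Q_c = 972 MJ/h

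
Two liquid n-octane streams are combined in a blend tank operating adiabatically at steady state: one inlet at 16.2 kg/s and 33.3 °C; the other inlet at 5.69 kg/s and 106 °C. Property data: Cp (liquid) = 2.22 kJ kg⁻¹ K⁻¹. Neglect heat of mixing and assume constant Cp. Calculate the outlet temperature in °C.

Adiabatic, steady state ⇒ Σ ṁᵢCp,ᵢ(T_out − Tᵢ) = 0
Σ ṁᵢCp,ᵢTᵢ = 16.2×2.22×33.3 + 5.69×2.22×106 = 2536.6
Σ ṁᵢCp,ᵢ = 16.2×2.22 + 5.69×2.22 = 48.596
T_out = 2536.6 / 48.596 = 52.197 °C

T_out = 52.2 °C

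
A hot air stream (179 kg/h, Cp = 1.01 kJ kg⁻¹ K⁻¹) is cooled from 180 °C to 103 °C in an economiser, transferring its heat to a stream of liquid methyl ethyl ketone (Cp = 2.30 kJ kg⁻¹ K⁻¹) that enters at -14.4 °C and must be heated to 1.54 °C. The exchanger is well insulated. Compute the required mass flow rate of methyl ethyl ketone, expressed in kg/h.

ṁ_c = 380 kg/h

Heat released by hot stream: Q = 179 × 1.01 × (180 − 103) = 13921 kJ/h
Energy balance on cold side (adiabatic exchanger): Q = ṁ_c·Cp_c·(T_c,out − T_c,in)
ṁ_c = 13921 / [2.30 × (1.54 − -14.4)] = 379.71 kg/h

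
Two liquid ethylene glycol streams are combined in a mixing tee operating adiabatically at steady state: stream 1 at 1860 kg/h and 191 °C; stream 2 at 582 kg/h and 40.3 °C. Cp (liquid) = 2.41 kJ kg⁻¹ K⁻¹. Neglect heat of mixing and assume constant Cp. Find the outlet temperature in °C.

T_out = 155 °C

Adiabatic, steady state ⇒ Σ ṁᵢCp,ᵢ(T_out − Tᵢ) = 0
T_out = Σ ṁᵢCp,ᵢTᵢ / Σ ṁᵢCp,ᵢ
      = 912700 / 5885.2 = 155.08 °C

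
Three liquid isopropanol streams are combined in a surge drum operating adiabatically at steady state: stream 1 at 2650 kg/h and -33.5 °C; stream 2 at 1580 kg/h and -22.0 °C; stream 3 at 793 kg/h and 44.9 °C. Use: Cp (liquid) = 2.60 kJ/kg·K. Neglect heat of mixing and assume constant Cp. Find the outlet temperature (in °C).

No heat crosses the boundary, so H_out = H_in.
Σ ṁᵢCp,ᵢTᵢ = 2650×2.60×-33.5 + 1580×2.60×-22.0 + 793×2.60×44.9 = -228620
Σ ṁᵢCp,ᵢ = 2650×2.60 + 1580×2.60 + 793×2.60 = 13060
T_out = -228620 / 13060 = -17.505 °C

T_out = -17.5 °C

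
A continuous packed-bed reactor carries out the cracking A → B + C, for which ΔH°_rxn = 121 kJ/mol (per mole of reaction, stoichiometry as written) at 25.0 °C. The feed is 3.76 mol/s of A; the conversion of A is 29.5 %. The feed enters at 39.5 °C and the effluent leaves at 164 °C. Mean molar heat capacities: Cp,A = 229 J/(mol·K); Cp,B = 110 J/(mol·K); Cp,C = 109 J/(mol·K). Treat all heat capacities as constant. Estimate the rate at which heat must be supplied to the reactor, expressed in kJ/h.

Extent of reaction ξ = 0.295 × 3.76 = 1.1092 mol/s
Reaction term: ξ·ΔH°_rxn = 1.1092 × 121 = 134.21 kJ/s
Sensible, feed 39.5→25 °C: -12.485 kJ/s
Outlet flows (mol/s): A 2.6508, B 1.1092, C 1.1092
Sensible, products 25→164 °C: 118.14 kJ/s
Q = ΔH = 239.87 kJ/s = 239.87 kW
Heat supplied = 863540 kJ/h

Q_in = 864000 kJ/h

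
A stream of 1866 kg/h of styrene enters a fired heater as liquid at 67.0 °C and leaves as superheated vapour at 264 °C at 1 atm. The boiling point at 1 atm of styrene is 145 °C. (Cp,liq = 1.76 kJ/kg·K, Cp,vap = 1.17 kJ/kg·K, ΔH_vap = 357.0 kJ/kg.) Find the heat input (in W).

Q = 328000 W

liquid 67.0→145 °C: 137.28 kJ/kg
vaporisation at 145 °C: 357 kJ/kg
vapour 145→264 °C: 139.23 kJ/kg
Δh = 137.28 + 357 + 139.23 = 633.51 kJ/kg
Q = ṁ·Δh = 1866 kg/h × 633.51 kJ/kg = 1.1821e+06 kJ/h
|Q| = 328.37 kW = 328370 W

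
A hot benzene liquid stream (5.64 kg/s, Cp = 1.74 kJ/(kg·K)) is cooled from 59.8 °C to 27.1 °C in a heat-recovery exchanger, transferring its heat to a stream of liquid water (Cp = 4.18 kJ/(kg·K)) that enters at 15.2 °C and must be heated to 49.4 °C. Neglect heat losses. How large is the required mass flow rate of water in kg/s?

Heat released by hot stream: Q = 5.64 × 1.74 × (59.8 − 27.1) = 320.9 kJ/s
Energy balance on cold side (adiabatic exchanger): Q = ṁ_c·Cp_c·(T_c,out − T_c,in)
ṁ_c = 320.9 / [4.18 × (49.4 − 15.2)] = 2.2448 kg/s

ṁ_c = 2.24 kg/s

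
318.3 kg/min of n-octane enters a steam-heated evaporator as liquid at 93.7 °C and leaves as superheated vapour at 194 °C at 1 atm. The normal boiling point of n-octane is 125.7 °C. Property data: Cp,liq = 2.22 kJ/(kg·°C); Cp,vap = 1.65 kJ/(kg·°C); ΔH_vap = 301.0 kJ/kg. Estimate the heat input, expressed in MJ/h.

Q = 9260 MJ/h

liquid 93.7→125.7 °C: 71.04 kJ/kg
vaporisation at 125.7 °C: 301 kJ/kg
vapour 125.7→194 °C: 112.69 kJ/kg
Δh = 71.04 + 301 + 112.69 = 484.74 kJ/kg
Q = ṁ·Δh = 318.3 kg/min × 484.74 kJ/kg = 154290 kJ/min
|Q| = 2571.5 kW = 9257.5 MJ/h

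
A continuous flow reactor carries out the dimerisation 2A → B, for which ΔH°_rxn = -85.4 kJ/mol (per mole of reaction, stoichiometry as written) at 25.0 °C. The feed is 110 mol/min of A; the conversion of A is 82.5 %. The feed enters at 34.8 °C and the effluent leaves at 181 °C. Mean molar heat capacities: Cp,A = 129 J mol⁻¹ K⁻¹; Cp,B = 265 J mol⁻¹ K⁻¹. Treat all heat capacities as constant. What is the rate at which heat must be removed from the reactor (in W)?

Extent of reaction ξ = 0.825 × 110 / 2 = 45.375 mol/min
Reaction term: ξ·ΔH°_rxn = 45.375 × -85.4 = -3875 kJ/min
Sensible, feed 34.8→25 °C: -139.06 kJ/min
Outlet flows (mol/min): A 19.25, B 45.375
Sensible, products 25→181 °C: 2263.2 kJ/min
Q = ΔH = -1750.9 kJ/min = -29.182 kW
Heat removed = 29182 W

Q_out = 29200 W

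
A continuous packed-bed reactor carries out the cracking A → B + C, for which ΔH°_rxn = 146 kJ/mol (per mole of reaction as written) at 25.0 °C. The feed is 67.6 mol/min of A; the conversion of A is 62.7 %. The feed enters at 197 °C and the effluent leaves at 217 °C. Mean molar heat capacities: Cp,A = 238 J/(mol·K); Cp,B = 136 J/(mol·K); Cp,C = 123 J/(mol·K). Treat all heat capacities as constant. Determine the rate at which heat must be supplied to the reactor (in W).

Q_in = 111000 W

Extent of reaction ξ = 0.627 × 67.6 = 42.385 mol/min
Reaction term: ξ·ΔH°_rxn = 42.385 × 146 = 6188.2 kJ/min
Sensible, feed 197→25 °C: -2767.3 kJ/min
Outlet flows (mol/min): A 25.215, B 42.385, C 42.385
Sensible, products 25→217 °C: 3259.9 kJ/min
Q = ΔH = 6680.9 kJ/min = 111.35 kW
Heat supplied = 111350 W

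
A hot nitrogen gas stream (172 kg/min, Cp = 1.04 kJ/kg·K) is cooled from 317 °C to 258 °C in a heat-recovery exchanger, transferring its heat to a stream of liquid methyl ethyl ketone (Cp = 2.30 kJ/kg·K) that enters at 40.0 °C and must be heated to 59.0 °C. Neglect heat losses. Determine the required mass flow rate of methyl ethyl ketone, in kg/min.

ṁ_c = 242 kg/min

Heat released by hot stream: Q = 172 × 1.04 × (317 − 258) = 10554 kJ/min
Energy balance on cold side (adiabatic exchanger): Q = ṁ_c·Cp_c·(T_c,out − T_c,in)
ṁ_c = 10554 / [2.30 × (59.0 − 40.0)] = 241.51 kg/min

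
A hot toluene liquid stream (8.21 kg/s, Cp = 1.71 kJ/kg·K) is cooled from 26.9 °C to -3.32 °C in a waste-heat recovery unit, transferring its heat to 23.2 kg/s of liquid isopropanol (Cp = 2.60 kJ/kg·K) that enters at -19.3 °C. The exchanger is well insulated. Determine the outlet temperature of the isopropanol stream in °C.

Heat released by hot stream: Q = 8.21 × 1.71 × (26.9 − -3.32) = 424.26 kJ/s
Energy balance on cold side (adiabatic exchanger): Q = ṁ_c·Cp_c·(T_c,out − T_c,in)
T_c,out = -19.3 + 424.26/(23.2 × 2.60) = -12.266 °C

T_c,out = -12.3 °C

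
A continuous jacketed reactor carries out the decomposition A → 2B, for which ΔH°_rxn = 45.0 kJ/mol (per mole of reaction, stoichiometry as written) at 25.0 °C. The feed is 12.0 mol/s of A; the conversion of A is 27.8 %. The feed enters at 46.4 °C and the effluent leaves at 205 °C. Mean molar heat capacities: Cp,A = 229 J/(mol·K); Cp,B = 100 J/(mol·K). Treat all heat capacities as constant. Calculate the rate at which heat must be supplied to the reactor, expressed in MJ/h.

Extent of reaction ξ = 0.278 × 12.0 = 3.336 mol/s
Reaction term: ξ·ΔH°_rxn = 3.336 × 45.0 = 150.12 kJ/s
Sensible, feed 46.4→25 °C: -58.807 kJ/s
Outlet flows (mol/s): A 8.664, B 6.672
Sensible, products 25→205 °C: 477.23 kJ/s
Q = ΔH = 568.54 kJ/s = 568.54 kW
Heat supplied = 2046.7 MJ/h

Q_in = 2050 MJ/h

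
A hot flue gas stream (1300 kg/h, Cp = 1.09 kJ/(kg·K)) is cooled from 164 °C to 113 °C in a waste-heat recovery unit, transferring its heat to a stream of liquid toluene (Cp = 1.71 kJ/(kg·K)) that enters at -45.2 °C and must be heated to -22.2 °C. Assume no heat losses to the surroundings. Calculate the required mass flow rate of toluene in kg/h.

Heat released by hot stream: Q = 1300 × 1.09 × (164 − 113) = 72267 kJ/h
Energy balance on cold side (adiabatic exchanger): Q = ṁ_c·Cp_c·(T_c,out − T_c,in)
ṁ_c = 72267 / [1.71 × (-22.2 − -45.2)] = 1837.5 kg/h

ṁ_c = 1840 kg/h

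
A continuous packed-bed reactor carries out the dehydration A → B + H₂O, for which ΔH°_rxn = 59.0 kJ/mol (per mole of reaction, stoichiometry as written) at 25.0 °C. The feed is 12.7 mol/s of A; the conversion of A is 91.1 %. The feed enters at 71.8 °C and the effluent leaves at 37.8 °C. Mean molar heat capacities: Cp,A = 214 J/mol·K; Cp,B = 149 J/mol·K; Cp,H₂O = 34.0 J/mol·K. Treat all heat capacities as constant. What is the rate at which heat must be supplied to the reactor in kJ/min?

Q_in = 35100 kJ/min

Extent of reaction ξ = 0.911 × 12.7 = 11.57 mol/s
Reaction term: ξ·ΔH°_rxn = 11.57 × 59.0 = 682.61 kJ/s
Sensible, feed 71.8→25 °C: -127.19 kJ/s
Outlet flows (mol/s): A 1.1303, B 11.57, H₂O 11.57
Sensible, products 25→37.8 °C: 30.197 kJ/s
Q = ΔH = 585.62 kJ/s = 585.62 kW
Heat supplied = 35137 kJ/min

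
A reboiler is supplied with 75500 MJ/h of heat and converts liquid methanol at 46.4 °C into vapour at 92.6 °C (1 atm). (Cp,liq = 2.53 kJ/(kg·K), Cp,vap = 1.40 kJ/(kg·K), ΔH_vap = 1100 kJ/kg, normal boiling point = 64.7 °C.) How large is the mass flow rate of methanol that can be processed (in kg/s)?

Δh = 2.53×(64.7−46.4) + 1100 + 1.40×(92.6−64.7) = 1185.4 kJ/kg
Q = 75500 MJ/h = 20972 kJ/s = 20972 kJ/s
ṁ = Q/Δh = 20972 / 1185.4 = 17.693 kg/s

ṁ = 17.7 kg/s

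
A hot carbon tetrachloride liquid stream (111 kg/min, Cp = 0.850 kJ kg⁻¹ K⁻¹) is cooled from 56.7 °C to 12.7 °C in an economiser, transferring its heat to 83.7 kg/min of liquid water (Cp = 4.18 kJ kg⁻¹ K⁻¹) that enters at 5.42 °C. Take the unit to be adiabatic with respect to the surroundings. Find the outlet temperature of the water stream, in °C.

Heat released by hot stream: Q = 111 × 0.850 × (56.7 − 12.7) = 4151.4 kJ/min
Energy balance on cold side (adiabatic exchanger): Q = ṁ_c·Cp_c·(T_c,out − T_c,in)
T_c,out = 5.42 + 4151.4/(83.7 × 4.18) = 17.286 °C

T_c,out = 17.3 °C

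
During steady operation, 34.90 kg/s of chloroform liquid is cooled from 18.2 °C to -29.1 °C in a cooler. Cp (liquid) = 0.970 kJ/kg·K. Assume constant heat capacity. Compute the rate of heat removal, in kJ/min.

Q_c = 96100 kJ/min

Q = ṁ·Cp·ΔT = 34.90 × 0.970 × (-29.1 − 18.2) = -1601.2 kJ/s
Cooling duty = 96075 kJ/min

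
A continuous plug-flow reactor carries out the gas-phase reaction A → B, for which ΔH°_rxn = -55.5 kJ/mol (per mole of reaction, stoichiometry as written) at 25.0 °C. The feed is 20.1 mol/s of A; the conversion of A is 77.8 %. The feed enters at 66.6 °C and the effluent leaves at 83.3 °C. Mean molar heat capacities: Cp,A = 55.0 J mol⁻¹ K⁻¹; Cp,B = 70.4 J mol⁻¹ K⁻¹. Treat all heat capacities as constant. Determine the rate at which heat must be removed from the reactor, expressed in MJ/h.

Extent of reaction ξ = 0.778 × 20.1 = 15.638 mol/s
Reaction term: ξ·ΔH°_rxn = 15.638 × -55.5 = -867.9 kJ/s
Sensible, feed 66.6→25 °C: -45.989 kJ/s
Outlet flows (mol/s): A 4.4622, B 15.638
Sensible, products 25→83.3 °C: 78.491 kJ/s
Q = ΔH = -835.4 kJ/s = -835.4 kW
Heat removed = 3007.4 MJ/h

Q_out = 3010 MJ/h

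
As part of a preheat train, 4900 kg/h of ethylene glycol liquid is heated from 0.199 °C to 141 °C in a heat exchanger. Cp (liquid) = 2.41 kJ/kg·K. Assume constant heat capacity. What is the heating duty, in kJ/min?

Q = ṁ·Cp·ΔT = 4900 × 2.41 × (141 − 0.199) = 1.6627e+06 kJ/h
Converting: 1.6627e+06 / 3600 s = 461.87 kW
Heating duty = 27712 kJ/min

Q = 27700 kJ/min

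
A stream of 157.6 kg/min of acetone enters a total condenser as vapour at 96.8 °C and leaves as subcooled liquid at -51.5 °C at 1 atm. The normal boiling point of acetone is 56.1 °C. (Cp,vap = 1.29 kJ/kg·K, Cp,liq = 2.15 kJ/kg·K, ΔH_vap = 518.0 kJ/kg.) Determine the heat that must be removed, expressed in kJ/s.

Q_c = 2110 kJ/s

vapour 96.8→56.1 °C: -52.503 kJ/kg
condensation at 56.1 °C: -518 kJ/kg
liquid 56.1→-51.5 °C: -231.34 kJ/kg
Δh = -52.503 + -518 + -231.34 = -801.84 kJ/kg
Q = ṁ·Δh = 157.6 kg/min × -801.84 kJ/kg = -126370 kJ/min
|Q| = 2106.2 kW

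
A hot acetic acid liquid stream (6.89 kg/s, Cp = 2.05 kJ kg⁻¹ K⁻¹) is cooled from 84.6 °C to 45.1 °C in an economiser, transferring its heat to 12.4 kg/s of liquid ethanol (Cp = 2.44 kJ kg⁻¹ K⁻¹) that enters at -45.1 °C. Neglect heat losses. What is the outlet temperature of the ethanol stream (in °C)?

Heat released by hot stream: Q = 6.89 × 2.05 × (84.6 − 45.1) = 557.92 kJ/s
Energy balance on cold side (adiabatic exchanger): Q = ṁ_c·Cp_c·(T_c,out − T_c,in)
T_c,out = -45.1 + 557.92/(12.4 × 2.44) = -26.66 °C

T_c,out = -26.7 °C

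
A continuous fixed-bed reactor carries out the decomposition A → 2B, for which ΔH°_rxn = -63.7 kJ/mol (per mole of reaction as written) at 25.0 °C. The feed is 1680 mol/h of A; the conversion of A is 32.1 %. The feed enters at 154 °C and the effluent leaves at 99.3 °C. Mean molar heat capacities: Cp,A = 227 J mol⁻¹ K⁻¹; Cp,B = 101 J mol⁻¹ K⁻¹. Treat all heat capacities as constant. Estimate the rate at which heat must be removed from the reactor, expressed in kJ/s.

Q_out = 15.6 kJ/s

Extent of reaction ξ = 0.321 × 1680 = 539.28 mol/h
Reaction term: ξ·ΔH°_rxn = 539.28 × -63.7 = -34352 kJ/h
Sensible, feed 154→25 °C: -49195 kJ/h
Outlet flows (mol/h): A 1140.7, B 1078.6
Sensible, products 25→99.3 °C: 27333 kJ/h
Q = ΔH = -56214 kJ/h = -15.615 kW
Heat removed = 15.615 kJ/s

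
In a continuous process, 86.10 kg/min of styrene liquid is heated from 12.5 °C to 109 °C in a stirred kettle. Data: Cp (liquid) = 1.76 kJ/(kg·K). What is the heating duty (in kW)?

Q = ṁ·Cp·ΔT = 86.10 × 1.76 × (109 − 12.5) = 14623 kJ/min
Converting: 14623 / 60 s = 243.72 kW

Q = 244 kW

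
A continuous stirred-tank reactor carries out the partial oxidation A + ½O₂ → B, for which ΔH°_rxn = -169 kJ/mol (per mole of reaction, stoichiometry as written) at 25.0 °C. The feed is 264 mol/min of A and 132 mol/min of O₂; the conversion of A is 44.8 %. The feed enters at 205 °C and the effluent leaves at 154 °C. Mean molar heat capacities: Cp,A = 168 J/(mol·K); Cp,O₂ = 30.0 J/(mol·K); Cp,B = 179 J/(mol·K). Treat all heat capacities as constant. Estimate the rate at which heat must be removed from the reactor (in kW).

Q_out = 375 kW

Extent of reaction ξ = 0.448 × 264 = 118.27 mol/min
Reaction term: ξ·ΔH°_rxn = 118.27 × -169 = -19988 kJ/min
Sensible, feed 205→25 °C: -8696.2 kJ/min
Outlet flows (mol/min): A 145.73, O₂ 72.864, B 118.27
Sensible, products 25→154 °C: 6171.2 kJ/min
Q = ΔH = -22513 kJ/min = -375.22 kW
Heat removed = 375.22 kW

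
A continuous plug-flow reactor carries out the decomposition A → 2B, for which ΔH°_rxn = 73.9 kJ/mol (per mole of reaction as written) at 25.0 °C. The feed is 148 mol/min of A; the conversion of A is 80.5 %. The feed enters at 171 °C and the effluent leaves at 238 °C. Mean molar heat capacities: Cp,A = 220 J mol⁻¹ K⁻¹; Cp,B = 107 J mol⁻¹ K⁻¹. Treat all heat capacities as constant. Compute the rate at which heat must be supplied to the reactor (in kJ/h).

Q_in = 650000 kJ/h

Extent of reaction ξ = 0.805 × 148 = 119.14 mol/min
Reaction term: ξ·ΔH°_rxn = 119.14 × 73.9 = 8804.4 kJ/min
Sensible, feed 171→25 °C: -4753.8 kJ/min
Outlet flows (mol/min): A 28.86, B 238.28
Sensible, products 25→238 °C: 6783 kJ/min
Q = ΔH = 10834 kJ/min = 180.56 kW
Heat supplied = 650020 kJ/h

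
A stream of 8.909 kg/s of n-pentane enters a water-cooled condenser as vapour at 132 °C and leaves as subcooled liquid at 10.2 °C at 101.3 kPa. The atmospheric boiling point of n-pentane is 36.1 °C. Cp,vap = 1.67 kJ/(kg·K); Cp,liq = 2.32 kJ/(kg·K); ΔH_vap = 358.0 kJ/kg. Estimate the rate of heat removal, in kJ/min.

vapour 132→36.1 °C: -160.15 kJ/kg
condensation at 36.1 °C: -358 kJ/kg
liquid 36.1→10.2 °C: -60.088 kJ/kg
Δh = -160.15 + -358 + -60.088 = -578.24 kJ/kg
Q = ṁ·Δh = 8.909 kg/s × -578.24 kJ/kg = -5151.5 kJ/s
|Q| = 5151.5 kW = 309090 kJ/min

Q_c = 309000 kJ/min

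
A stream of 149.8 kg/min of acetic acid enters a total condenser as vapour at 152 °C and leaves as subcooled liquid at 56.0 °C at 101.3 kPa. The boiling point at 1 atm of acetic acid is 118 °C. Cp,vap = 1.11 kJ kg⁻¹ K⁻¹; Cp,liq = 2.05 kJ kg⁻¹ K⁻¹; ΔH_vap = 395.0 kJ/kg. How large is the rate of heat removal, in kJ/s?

vapour 152→118 °C: -37.74 kJ/kg
condensation at 118 °C: -395 kJ/kg
liquid 118→56.0 °C: -127.1 kJ/kg
Δh = -37.74 + -395 + -127.1 = -559.84 kJ/kg
Q = ṁ·Δh = 149.8 kg/min × -559.84 kJ/kg = -83864 kJ/min
|Q| = 1397.7 kW

Q_c = 1400 kJ/s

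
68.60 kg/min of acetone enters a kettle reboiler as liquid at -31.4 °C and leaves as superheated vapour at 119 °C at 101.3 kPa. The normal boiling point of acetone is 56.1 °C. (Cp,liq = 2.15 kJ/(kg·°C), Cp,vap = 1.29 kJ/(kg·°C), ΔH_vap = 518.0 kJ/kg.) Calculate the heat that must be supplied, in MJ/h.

Q = 3240 MJ/h

liquid -31.4→56.1 °C: 188.12 kJ/kg
vaporisation at 56.1 °C: 518 kJ/kg
vapour 56.1→119 °C: 81.141 kJ/kg
Δh = 188.12 + 518 + 81.141 = 787.27 kJ/kg
Q = ṁ·Δh = 68.60 kg/min × 787.27 kJ/kg = 54006 kJ/min
|Q| = 900.11 kW = 3240.4 MJ/h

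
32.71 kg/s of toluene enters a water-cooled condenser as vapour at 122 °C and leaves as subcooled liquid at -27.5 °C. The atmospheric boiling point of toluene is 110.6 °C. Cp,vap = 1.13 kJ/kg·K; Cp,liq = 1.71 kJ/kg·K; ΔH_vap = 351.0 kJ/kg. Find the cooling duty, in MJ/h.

vapour 122→110.6 °C: -12.882 kJ/kg
condensation at 110.6 °C: -351 kJ/kg
liquid 110.6→-27.5 °C: -236.15 kJ/kg
Δh = -12.882 + -351 + -236.15 = -600.03 kJ/kg
Q = ṁ·Δh = 32.71 kg/s × -600.03 kJ/kg = -19627 kJ/s
|Q| = 19627 kW = 70657 MJ/h

Q_c = 70700 MJ/h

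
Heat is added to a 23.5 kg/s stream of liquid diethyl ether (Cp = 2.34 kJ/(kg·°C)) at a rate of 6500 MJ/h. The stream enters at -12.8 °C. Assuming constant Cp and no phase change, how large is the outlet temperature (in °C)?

Q = 6500 MJ/h = 1805.6 kJ/s
ΔT = Q/(ṁ·Cp) = 1805.6/(23.5×2.34) = 32.834 K
T_out = -12.8 + 32.834 = 20.034 °C

T_out = 20.0 °C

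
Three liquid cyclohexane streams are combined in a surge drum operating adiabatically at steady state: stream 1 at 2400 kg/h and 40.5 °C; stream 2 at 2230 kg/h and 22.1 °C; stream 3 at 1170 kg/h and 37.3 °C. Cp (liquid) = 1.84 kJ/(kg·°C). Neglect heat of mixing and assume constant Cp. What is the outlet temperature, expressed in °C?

T_out = 32.8 °C

Adiabatic, steady state ⇒ Σ ṁᵢCp,ᵢ(T_out − Tᵢ) = 0
T_out = Σ ṁᵢCp,ᵢTᵢ / Σ ṁᵢCp,ᵢ
      = 349830 / 10672 = 32.78 °C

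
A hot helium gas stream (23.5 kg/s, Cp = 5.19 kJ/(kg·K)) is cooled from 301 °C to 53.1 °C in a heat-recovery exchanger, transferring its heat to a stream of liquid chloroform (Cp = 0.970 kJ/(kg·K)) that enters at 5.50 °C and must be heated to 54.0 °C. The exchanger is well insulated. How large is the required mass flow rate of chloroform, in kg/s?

ṁ_c = 643 kg/s

Heat released by hot stream: Q = 23.5 × 5.19 × (301 − 53.1) = 30235 kJ/s
Energy balance on cold side (adiabatic exchanger): Q = ṁ_c·Cp_c·(T_c,out − T_c,in)
ṁ_c = 30235 / [0.970 × (54.0 − 5.50)] = 642.69 kg/s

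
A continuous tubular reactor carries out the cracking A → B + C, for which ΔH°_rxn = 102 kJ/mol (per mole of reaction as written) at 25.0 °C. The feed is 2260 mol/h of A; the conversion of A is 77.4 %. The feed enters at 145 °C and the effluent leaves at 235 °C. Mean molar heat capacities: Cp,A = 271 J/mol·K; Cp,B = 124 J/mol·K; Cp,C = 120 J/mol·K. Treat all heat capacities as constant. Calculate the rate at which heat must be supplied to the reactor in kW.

Q_in = 62.1 kW

Extent of reaction ξ = 0.774 × 2260 = 1749.2 mol/h
Reaction term: ξ·ΔH°_rxn = 1749.2 × 102 = 178420 kJ/h
Sensible, feed 145→25 °C: -73495 kJ/h
Outlet flows (mol/h): A 510.76, B 1749.2, C 1749.2
Sensible, products 25→235 °C: 118700 kJ/h
Q = ΔH = 223630 kJ/h = 62.118 kW
Heat supplied = 62.118 kW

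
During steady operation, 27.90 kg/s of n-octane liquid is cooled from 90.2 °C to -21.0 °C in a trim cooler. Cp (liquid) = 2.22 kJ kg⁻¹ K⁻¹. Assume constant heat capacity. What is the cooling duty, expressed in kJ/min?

Q = ṁ·Cp·ΔT = 27.90 × 2.22 × (-21.0 − 90.2) = -6887.5 kJ/s
Cooling duty = 413250 kJ/min

Q_c = 413000 kJ/min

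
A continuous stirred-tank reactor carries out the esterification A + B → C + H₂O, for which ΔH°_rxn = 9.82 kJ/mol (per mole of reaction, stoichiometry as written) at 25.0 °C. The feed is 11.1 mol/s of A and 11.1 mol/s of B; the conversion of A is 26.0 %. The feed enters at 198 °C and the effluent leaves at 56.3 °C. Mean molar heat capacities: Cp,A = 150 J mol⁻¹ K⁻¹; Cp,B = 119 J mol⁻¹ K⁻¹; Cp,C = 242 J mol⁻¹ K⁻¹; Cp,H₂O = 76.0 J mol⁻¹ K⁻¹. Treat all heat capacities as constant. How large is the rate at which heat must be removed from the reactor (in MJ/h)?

Q_out = 1410 MJ/h

Extent of reaction ξ = 0.260 × 11.1 = 2.886 mol/s
Reaction term: ξ·ΔH°_rxn = 2.886 × 9.82 = 28.341 kJ/s
Sensible, feed 198→25 °C: -516.56 kJ/s
Outlet flows (mol/s): A 8.214, B 8.214, C 2.886, H₂O 2.886
Sensible, products 25→56.3 °C: 97.885 kJ/s
Q = ΔH = -390.34 kJ/s = -390.34 kW
Heat removed = 1405.2 MJ/h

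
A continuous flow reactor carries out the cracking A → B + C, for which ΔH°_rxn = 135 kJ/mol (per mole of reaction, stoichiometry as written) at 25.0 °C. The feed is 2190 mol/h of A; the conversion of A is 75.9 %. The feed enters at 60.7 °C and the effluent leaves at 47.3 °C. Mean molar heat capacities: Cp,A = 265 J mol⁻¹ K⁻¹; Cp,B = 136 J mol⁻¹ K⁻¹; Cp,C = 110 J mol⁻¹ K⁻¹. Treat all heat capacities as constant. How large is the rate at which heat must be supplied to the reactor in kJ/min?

Extent of reaction ξ = 0.759 × 2190 = 1662.2 mol/h
Reaction term: ξ·ΔH°_rxn = 1662.2 × 135 = 224400 kJ/h
Sensible, feed 60.7→25 °C: -20718 kJ/h
Outlet flows (mol/h): A 527.79, B 1662.2, C 1662.2
Sensible, products 25→47.3 °C: 12238 kJ/h
Q = ΔH = 215920 kJ/h = 59.977 kW
Heat supplied = 3598.6 kJ/min

Q_in = 3600 kJ/min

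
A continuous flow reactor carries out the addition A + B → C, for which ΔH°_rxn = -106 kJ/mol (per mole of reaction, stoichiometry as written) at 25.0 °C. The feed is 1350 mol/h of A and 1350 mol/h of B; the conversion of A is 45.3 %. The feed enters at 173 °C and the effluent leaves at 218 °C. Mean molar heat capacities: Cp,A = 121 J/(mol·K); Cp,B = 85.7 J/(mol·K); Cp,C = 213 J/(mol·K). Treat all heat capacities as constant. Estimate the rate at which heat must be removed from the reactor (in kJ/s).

Q_out = 14.3 kJ/s

Extent of reaction ξ = 0.453 × 1350 = 611.55 mol/h
Reaction term: ξ·ΔH°_rxn = 611.55 × -106 = -64824 kJ/h
Sensible, feed 173→25 °C: -41299 kJ/h
Outlet flows (mol/h): A 738.45, B 738.45, C 611.55
Sensible, products 25→218 °C: 54599 kJ/h
Q = ΔH = -51524 kJ/h = -14.312 kW
Heat removed = 14.312 kJ/s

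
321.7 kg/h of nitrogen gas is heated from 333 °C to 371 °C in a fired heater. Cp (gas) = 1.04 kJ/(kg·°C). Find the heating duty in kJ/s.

Q = 3.53 kJ/s

Q = ṁ·Cp·ΔT = 321.7 × 1.04 × (371 − 333) = 12714 kJ/h
Converting: 12714 / 3600 s = 3.5316 kW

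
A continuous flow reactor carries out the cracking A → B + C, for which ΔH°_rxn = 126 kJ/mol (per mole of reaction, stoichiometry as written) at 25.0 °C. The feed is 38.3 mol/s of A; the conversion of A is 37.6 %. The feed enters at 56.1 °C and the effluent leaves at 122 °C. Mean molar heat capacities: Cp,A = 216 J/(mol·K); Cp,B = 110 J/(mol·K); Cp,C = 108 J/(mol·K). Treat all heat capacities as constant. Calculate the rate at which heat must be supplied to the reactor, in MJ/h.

Q_in = 8500 MJ/h

Extent of reaction ξ = 0.376 × 38.3 = 14.401 mol/s
Reaction term: ξ·ΔH°_rxn = 14.401 × 126 = 1814.5 kJ/s
Sensible, feed 56.1→25 °C: -257.28 kJ/s
Outlet flows (mol/s): A 23.899, B 14.401, C 14.401
Sensible, products 25→122 °C: 805.26 kJ/s
Q = ΔH = 2362.5 kJ/s = 2362.5 kW
Heat supplied = 8504.9 MJ/h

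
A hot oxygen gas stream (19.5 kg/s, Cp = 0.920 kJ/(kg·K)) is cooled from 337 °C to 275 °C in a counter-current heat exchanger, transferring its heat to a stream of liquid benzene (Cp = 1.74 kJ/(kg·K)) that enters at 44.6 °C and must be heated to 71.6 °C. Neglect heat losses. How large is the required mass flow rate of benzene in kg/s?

ṁ_c = 23.7 kg/s

Heat released by hot stream: Q = 19.5 × 0.920 × (337 − 275) = 1112.3 kJ/s
Energy balance on cold side (adiabatic exchanger): Q = ṁ_c·Cp_c·(T_c,out − T_c,in)
ṁ_c = 1112.3 / [1.74 × (71.6 − 44.6)] = 23.676 kg/s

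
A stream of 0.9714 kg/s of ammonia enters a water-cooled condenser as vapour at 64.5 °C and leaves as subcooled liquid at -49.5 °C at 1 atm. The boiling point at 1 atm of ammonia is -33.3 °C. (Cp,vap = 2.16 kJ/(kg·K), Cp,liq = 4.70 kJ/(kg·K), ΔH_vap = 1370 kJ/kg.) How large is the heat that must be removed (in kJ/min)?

Q_c = 96600 kJ/min

vapour 64.5→-33.3 °C: -211.25 kJ/kg
condensation at -33.3 °C: -1370 kJ/kg
liquid -33.3→-49.5 °C: -76.14 kJ/kg
Δh = -211.25 + -1370 + -76.14 = -1657.4 kJ/kg
Q = ṁ·Δh = 0.9714 kg/s × -1657.4 kJ/kg = -1610 kJ/s
|Q| = 1610 kW = 96599 kJ/min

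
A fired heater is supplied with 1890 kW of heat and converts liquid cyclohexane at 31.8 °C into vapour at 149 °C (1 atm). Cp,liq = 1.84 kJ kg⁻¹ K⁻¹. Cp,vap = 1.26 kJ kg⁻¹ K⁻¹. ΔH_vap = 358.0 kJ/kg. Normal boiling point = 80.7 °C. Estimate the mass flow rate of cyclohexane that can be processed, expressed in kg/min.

ṁ = 212 kg/min

Δh = 1.84×(80.7−31.8) + 358.0 + 1.26×(149−80.7) = 534.03 kJ/kg
Q = 1890 kW = 1890 kJ/s = 113400 kJ/min
ṁ = Q/Δh = 113400 / 534.03 = 212.35 kg/min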